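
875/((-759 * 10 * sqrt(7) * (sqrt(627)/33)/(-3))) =25 * sqrt(4389)/9614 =0.17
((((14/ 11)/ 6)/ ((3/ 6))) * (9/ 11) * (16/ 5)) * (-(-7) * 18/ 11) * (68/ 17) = 338688/ 6655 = 50.89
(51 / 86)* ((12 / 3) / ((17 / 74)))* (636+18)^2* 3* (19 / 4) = 62933933.30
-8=-8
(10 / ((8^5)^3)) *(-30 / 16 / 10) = -15 / 281474976710656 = -0.00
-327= -327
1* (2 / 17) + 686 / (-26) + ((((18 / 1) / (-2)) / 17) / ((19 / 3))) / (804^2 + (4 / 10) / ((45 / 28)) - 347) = -16033096835370 / 610390074619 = -26.27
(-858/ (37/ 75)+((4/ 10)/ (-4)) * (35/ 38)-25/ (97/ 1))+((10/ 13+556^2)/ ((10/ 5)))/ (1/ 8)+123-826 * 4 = 4367263952777/ 3545932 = 1231626.54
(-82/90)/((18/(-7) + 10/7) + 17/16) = 4592/405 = 11.34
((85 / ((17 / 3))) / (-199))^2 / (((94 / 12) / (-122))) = -164700 / 1861247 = -0.09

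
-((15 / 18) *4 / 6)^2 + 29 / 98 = -101 / 7938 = -0.01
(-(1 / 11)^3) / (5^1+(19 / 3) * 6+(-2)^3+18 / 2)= -1 / 58564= -0.00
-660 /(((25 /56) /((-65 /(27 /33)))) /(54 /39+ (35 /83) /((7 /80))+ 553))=5451346208 /83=65678869.98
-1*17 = -17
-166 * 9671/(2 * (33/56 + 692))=-1158.97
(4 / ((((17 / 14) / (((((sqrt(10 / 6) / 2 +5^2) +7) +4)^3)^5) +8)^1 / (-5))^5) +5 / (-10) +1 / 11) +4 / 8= -1747811924772021972210279980562087353640130629730807740822128603248422041257876867012915227483483289940574578657274886860785999307657724831931357822398558388376370433376461522748838225792257158198628650452551420634045123420523903227769319040657425486949643610666050871304989975821021039930968690747216074855105442169635704063269 / 6015308718063493257450005234911083525493807242888081688555227730980878505579957367776179309931011674334224538566977452732163576100795756335952503579266084990647198157950148301996050479424541338082996084827303167469552309797473476036344881569738869649553457018629815496455887482220066171022766887197030183155869419349619148988416 - 24638526039483402215715143852994980340872955362455766784879055239272966735115487932034135592101920684806406783837488495266919297741592622856499927686592975353640136731321967031810742921353755334130695184560936549118836787683698840498279716802583740363559335949307750110970215161446466049760196640625 * sqrt(15) / 267014769090176369737660033509902500243865733437858739726350662774364280254792141680405686697931981282591643224741541758352431467542425263492209853483047096530859293232872350053091729377864938657803448367689238612817485342572508701897411291270368858733729448625258145261713755425251516824519126739924990374461533174255111372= -0.29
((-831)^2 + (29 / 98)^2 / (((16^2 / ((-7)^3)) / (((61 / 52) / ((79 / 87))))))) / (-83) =-20334354183597 / 2444029952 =-8320.01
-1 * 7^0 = -1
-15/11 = -1.36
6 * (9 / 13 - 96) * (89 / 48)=-110271 / 104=-1060.30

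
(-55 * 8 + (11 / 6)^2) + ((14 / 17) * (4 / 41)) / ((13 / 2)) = -142425827 / 326196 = -436.63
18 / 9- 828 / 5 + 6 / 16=-6529 / 40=-163.22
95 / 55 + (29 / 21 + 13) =3721 / 231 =16.11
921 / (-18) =-307 / 6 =-51.17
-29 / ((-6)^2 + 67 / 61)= -1769 / 2263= -0.78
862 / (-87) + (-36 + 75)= 2531 / 87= 29.09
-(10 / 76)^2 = -25 / 1444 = -0.02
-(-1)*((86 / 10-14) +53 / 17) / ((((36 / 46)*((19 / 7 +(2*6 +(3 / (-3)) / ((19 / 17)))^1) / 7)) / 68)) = -4154122 / 41355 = -100.45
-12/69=-4/23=-0.17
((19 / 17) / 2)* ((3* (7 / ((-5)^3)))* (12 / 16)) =-1197 / 17000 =-0.07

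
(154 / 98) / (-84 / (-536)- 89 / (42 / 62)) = -4422 / 369265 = -0.01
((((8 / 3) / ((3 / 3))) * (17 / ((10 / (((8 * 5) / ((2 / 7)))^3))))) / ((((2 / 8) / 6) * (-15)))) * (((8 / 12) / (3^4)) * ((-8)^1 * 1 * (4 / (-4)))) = -955351040 / 729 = -1310495.25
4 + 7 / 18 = 4.39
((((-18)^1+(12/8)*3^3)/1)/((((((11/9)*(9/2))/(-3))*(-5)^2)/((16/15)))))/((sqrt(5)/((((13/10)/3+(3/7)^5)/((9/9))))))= -5418744*sqrt(5)/115548125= -0.10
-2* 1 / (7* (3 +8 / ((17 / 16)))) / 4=-17 / 2506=-0.01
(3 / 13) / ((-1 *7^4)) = -3 / 31213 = -0.00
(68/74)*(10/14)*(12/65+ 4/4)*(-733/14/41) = -0.99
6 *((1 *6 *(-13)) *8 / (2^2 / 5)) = -4680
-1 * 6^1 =-6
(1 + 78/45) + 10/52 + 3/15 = 1219/390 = 3.13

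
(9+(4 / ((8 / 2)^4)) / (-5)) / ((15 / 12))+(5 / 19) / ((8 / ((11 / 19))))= 1042069 / 144400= 7.22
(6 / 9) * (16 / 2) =16 / 3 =5.33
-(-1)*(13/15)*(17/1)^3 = 63869/15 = 4257.93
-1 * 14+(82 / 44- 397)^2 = 75561473 / 484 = 156118.75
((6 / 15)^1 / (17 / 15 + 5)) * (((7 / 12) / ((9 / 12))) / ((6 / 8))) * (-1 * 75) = -350 / 69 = -5.07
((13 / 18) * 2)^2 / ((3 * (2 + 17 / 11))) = 143 / 729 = 0.20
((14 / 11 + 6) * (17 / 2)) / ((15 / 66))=272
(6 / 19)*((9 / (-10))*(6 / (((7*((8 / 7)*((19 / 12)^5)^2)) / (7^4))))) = -3010437727911936 / 582451294491095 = -5.17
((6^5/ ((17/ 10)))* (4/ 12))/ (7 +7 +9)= 25920/ 391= 66.29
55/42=1.31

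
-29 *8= -232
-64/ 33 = -1.94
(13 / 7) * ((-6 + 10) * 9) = 66.86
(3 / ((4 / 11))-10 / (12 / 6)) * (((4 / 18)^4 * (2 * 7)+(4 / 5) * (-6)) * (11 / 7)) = -5589298 / 229635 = -24.34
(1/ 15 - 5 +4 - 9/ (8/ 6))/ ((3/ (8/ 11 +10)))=-27199/ 990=-27.47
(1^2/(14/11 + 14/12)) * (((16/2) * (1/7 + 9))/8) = 4224/1127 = 3.75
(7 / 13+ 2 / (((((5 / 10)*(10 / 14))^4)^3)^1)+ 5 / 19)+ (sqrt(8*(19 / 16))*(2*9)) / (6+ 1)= 9*sqrt(38) / 7+ 28006841053239974 / 60302734375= 464445.26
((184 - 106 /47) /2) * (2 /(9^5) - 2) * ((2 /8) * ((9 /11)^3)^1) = -1042124 /41877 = -24.89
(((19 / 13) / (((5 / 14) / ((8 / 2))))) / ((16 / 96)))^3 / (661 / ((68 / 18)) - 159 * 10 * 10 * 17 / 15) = -8846216257536 / 166623500875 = -53.09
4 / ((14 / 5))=10 / 7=1.43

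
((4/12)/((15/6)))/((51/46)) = 92/765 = 0.12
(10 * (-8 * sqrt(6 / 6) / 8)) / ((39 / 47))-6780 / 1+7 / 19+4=-5029673 / 741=-6787.68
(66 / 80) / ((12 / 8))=11 / 20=0.55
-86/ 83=-1.04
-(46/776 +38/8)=-933/194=-4.81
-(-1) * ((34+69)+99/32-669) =-18013/32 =-562.91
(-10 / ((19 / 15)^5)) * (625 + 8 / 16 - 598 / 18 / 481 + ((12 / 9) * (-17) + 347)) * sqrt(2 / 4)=-266854078125 * sqrt(2) / 183231326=-2059.63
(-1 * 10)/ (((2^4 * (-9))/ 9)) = 5/ 8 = 0.62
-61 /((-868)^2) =-61 /753424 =-0.00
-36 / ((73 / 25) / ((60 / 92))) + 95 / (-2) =-186505 / 3358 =-55.54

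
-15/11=-1.36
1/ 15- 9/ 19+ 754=214774/ 285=753.59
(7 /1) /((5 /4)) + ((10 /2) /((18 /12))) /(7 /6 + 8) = 328 /55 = 5.96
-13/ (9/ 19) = -247/ 9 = -27.44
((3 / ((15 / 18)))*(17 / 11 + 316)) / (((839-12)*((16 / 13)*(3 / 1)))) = 136227 / 363880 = 0.37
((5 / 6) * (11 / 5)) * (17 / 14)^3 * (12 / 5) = 54043 / 6860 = 7.88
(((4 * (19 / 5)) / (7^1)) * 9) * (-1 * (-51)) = 34884 / 35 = 996.69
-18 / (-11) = 18 / 11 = 1.64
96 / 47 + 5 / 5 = 143 / 47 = 3.04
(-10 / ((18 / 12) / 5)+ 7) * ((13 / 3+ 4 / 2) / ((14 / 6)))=-71.48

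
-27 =-27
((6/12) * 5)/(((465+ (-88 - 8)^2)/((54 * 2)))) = 90/3227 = 0.03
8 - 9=-1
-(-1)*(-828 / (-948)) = 69 / 79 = 0.87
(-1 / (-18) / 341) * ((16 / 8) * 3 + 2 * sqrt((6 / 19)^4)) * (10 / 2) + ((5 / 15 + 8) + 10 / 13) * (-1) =-14558870 / 1600313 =-9.10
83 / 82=1.01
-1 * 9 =-9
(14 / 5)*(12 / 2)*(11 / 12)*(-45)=-693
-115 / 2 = -57.50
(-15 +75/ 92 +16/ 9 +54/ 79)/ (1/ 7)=-5367985/ 65412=-82.06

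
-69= -69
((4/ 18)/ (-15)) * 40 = -16/ 27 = -0.59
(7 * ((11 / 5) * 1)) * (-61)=-4697 / 5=-939.40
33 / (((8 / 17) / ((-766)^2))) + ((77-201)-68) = 82292145 / 2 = 41146072.50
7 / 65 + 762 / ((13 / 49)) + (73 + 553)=227387 / 65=3498.26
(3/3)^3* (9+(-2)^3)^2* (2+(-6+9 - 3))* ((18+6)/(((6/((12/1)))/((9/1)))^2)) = 15552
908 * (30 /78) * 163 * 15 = 11100300 /13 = 853869.23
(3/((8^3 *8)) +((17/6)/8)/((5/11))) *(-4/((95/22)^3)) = -63777527/1646160000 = -0.04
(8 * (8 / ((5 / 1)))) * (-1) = -64 / 5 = -12.80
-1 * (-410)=410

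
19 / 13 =1.46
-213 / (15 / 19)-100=-1849 / 5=-369.80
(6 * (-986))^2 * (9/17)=18528912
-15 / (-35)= 3 / 7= 0.43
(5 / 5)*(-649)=-649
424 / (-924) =-106 / 231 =-0.46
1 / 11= 0.09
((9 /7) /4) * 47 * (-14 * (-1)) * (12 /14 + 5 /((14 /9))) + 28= 24895 /28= 889.11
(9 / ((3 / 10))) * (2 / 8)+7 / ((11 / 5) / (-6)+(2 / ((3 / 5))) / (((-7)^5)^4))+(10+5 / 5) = -1037299461868959713 / 1755429858547463822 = -0.59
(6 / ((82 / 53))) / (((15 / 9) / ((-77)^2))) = 2828133 / 205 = 13795.77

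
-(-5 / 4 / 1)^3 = 125 / 64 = 1.95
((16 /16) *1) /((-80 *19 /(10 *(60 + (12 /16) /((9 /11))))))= -731 /1824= -0.40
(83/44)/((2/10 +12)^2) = 2075/163724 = 0.01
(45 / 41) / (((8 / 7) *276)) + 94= 2836649 / 30176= 94.00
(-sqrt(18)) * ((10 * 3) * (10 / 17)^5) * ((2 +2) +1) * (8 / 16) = -22500000 * sqrt(2) / 1419857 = -22.41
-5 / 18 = -0.28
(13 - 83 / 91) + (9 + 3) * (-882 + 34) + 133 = -912813 / 91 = -10030.91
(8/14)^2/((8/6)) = 0.24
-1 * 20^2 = -400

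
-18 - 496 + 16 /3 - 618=-1126.67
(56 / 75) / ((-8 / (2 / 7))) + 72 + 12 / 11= 60278 / 825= 73.06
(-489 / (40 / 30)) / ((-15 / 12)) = 1467 / 5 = 293.40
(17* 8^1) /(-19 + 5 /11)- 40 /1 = -142 /3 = -47.33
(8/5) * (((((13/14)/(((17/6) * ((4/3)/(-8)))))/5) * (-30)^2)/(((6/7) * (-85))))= 11232/1445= 7.77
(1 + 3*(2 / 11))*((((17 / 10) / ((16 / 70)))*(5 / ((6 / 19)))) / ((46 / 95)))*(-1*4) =-18257575 / 12144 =-1503.42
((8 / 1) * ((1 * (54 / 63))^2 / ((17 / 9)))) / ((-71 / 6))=-15552 / 59143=-0.26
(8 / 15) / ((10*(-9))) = -4 / 675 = -0.01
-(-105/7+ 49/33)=446/33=13.52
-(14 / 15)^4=-38416 / 50625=-0.76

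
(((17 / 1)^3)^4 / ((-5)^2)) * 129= 75158268602639169 / 25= 3006330744105566.76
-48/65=-0.74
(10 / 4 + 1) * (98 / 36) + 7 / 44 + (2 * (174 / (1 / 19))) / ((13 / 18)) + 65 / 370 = 872850505 / 95238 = 9164.94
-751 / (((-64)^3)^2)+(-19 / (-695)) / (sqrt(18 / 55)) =0.05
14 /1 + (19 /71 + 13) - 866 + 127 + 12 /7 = -352879 /497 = -710.02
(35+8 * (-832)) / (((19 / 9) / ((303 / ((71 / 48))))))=-866662416 / 1349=-642448.05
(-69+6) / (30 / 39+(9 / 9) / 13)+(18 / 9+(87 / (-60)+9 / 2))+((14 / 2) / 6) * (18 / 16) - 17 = -74881 / 880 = -85.09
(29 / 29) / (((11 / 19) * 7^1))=19 / 77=0.25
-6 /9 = -2 /3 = -0.67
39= 39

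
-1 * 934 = -934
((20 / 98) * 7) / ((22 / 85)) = 425 / 77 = 5.52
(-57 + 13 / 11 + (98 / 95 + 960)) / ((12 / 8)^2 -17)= -3783792 / 61655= -61.37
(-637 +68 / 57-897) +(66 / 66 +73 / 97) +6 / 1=-8432026 / 5529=-1525.05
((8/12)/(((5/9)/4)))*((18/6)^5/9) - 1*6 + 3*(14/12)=1271/10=127.10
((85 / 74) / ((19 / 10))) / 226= 425 / 158878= 0.00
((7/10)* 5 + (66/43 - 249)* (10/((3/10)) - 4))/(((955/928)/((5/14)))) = -144761272/57491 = -2517.98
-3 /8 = -0.38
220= 220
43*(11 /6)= 473 /6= 78.83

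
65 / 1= 65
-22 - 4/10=-112/5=-22.40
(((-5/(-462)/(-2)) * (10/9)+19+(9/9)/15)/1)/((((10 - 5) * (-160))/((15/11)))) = -396271/12196800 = -0.03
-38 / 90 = -19 / 45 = -0.42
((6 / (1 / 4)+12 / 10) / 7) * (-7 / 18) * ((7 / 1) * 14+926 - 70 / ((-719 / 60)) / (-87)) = -1433.51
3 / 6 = 1 / 2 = 0.50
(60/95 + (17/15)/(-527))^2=30924721/78057225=0.40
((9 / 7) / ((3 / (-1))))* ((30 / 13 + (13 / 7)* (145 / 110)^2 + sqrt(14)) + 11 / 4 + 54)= -4114899 / 154154 - 3* sqrt(14) / 7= -28.30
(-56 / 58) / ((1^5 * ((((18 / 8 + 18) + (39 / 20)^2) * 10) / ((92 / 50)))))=-10304 / 1395045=-0.01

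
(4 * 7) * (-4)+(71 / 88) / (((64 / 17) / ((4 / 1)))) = -156489 / 1408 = -111.14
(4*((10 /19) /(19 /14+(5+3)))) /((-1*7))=-80 /2489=-0.03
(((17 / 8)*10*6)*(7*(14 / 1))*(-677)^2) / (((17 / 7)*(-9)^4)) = 786034235 / 2187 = 359412.09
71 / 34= 2.09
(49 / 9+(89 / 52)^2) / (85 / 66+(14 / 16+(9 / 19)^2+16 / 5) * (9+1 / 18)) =4046151175 / 19434496211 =0.21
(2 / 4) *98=49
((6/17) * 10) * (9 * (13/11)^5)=200498220/2737867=73.23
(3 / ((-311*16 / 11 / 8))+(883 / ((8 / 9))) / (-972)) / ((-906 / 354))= 17043271 / 40574304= 0.42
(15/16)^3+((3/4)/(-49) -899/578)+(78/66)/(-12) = -1617770305/1914114048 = -0.85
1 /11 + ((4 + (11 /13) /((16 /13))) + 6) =10.78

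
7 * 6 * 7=294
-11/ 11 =-1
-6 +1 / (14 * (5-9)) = -337 / 56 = -6.02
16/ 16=1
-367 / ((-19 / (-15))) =-5505 / 19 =-289.74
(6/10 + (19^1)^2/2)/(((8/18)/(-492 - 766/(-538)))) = -430179507/2152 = -199897.54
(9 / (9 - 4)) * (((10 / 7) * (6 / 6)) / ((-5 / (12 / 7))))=-216 / 245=-0.88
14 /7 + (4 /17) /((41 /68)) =98 /41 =2.39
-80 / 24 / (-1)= 10 / 3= 3.33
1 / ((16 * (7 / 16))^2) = 1 / 49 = 0.02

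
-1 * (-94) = 94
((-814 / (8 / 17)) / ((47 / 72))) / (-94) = 62271 / 2209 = 28.19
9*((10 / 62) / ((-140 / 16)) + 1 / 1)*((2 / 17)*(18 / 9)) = 7668 / 3689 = 2.08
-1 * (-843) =843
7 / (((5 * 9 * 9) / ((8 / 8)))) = 7 / 405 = 0.02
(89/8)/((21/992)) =11036/21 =525.52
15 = 15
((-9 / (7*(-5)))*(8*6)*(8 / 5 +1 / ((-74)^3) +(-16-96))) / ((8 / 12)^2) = -54355127679 / 17728550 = -3065.97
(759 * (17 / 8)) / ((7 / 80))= 129030 / 7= 18432.86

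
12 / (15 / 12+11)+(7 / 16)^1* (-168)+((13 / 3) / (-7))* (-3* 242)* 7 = 301201 / 98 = 3073.48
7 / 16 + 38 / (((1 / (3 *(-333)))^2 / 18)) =10922122951 / 16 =682632684.44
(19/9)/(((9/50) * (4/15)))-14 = 1619/54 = 29.98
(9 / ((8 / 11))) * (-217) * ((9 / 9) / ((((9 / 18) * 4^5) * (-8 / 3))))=64449 / 32768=1.97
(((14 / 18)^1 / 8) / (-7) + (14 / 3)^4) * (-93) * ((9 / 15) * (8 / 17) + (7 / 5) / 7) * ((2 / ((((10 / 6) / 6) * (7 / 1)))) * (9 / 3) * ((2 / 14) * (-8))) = 1562409796 / 20825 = 75025.68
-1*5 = -5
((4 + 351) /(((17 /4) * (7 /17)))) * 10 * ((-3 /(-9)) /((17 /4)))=56800 /357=159.10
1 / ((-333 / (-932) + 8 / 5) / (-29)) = -135140 / 9121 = -14.82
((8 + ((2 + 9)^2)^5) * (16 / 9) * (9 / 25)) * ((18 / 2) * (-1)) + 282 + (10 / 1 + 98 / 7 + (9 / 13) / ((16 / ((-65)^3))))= -59759830929861 / 400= -149399577324.65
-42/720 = -0.06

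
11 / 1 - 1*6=5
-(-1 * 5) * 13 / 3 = 21.67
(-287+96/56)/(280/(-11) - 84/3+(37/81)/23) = 40924521/7665259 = 5.34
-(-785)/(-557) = -785/557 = -1.41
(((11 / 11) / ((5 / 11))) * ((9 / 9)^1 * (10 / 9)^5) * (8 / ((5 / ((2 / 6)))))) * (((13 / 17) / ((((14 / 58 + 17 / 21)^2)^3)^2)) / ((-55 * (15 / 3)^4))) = -190992829181951487225406725399 / 7839866231326559436800000000000000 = -0.00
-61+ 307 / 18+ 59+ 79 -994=-16199 / 18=-899.94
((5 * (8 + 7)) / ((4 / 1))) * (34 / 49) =1275 / 98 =13.01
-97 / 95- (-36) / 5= 587 / 95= 6.18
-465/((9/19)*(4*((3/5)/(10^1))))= -4090.28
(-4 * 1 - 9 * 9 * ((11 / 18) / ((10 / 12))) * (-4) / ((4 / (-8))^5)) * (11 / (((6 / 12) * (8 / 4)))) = -83679.20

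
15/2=7.50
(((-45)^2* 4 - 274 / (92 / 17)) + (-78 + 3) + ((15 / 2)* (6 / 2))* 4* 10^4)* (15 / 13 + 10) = 6056189045 / 598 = 10127406.43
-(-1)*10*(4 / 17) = 40 / 17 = 2.35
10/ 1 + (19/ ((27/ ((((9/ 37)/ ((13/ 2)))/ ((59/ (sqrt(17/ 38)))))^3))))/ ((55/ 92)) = 84456* sqrt(646)/ 23884027056716255 + 10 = 10.00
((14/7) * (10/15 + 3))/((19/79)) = 1738/57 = 30.49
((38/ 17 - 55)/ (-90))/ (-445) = -299/ 226950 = -0.00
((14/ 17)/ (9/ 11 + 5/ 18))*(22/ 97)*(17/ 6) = 1452/ 3007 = 0.48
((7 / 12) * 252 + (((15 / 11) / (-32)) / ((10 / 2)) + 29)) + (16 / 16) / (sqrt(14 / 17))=sqrt(238) / 14 + 61949 / 352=177.09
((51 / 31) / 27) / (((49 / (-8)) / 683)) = -92888 / 13671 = -6.79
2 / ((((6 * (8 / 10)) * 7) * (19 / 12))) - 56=-7443 / 133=-55.96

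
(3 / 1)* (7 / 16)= 1.31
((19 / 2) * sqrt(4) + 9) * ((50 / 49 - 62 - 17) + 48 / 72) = -45460 / 21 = -2164.76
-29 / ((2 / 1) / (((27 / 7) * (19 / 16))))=-14877 / 224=-66.42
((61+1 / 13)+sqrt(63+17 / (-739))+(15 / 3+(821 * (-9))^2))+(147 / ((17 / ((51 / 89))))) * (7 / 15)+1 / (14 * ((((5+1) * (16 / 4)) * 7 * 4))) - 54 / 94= 2 * sqrt(8598265) / 739+139659474155483927 / 2557988160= 54597396.75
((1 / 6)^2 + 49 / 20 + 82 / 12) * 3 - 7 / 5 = 398 / 15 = 26.53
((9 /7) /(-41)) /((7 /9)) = -81 /2009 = -0.04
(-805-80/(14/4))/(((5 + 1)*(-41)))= 5795/1722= 3.37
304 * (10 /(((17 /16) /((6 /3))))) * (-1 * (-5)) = 486400 /17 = 28611.76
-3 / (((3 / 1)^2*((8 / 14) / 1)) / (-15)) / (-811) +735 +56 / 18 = 21549577 / 29196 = 738.10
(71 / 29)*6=426 / 29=14.69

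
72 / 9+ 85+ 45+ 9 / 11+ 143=3100 / 11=281.82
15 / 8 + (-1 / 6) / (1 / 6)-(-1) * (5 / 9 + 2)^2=4799 / 648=7.41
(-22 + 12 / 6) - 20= -40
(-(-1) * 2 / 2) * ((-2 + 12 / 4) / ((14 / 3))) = 3 / 14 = 0.21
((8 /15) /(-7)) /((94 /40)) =-32 /987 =-0.03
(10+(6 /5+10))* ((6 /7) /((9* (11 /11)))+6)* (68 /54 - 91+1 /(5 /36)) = -151188224 /14175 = -10665.84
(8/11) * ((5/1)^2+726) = 546.18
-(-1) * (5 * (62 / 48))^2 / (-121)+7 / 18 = 0.04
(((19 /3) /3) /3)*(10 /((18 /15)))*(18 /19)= 50 /9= 5.56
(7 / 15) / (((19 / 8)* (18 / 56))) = 0.61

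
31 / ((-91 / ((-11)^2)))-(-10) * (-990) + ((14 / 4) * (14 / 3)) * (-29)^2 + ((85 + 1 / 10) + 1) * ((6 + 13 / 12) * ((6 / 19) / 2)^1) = 161477933 / 41496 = 3891.41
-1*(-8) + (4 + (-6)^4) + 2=1310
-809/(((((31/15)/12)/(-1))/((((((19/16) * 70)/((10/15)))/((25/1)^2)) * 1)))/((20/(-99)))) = -322791/1705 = -189.32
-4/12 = -0.33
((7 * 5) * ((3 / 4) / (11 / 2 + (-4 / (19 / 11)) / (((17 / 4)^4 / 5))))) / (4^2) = 7934495 / 26427808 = 0.30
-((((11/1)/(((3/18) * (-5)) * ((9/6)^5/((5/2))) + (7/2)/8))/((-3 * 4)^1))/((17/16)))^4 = -3930163511296/136326383940321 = -0.03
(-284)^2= 80656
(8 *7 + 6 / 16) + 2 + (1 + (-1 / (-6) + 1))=1453 / 24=60.54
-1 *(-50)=50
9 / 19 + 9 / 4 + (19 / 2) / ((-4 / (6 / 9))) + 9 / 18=187 / 114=1.64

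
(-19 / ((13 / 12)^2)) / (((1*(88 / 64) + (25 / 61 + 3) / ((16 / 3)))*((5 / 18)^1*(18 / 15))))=-4005504 / 166127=-24.11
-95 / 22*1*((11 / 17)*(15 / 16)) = -1425 / 544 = -2.62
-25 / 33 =-0.76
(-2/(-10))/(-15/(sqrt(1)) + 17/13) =-13/890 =-0.01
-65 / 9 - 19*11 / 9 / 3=-404 / 27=-14.96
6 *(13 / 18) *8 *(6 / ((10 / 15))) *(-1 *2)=-624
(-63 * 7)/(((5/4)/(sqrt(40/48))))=-294 * sqrt(30)/5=-322.06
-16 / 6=-8 / 3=-2.67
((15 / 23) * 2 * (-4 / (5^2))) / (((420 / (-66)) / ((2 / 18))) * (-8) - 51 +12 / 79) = -6952 / 13568965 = -0.00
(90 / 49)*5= 450 / 49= 9.18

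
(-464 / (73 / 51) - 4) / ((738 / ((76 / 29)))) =-910328 / 781173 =-1.17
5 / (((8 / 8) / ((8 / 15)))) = 8 / 3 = 2.67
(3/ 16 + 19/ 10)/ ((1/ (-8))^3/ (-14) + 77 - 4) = 74816/ 2616325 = 0.03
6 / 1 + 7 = 13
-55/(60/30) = -55/2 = -27.50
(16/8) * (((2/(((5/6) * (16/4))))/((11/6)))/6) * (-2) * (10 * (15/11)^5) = -18225000/1771561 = -10.29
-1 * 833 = -833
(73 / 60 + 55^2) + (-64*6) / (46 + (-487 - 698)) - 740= 156263087 / 68340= 2286.55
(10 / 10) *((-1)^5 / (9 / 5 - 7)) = 5 / 26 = 0.19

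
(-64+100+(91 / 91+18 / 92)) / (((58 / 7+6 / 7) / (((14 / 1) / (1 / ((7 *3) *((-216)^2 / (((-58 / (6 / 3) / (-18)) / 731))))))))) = 25319607017.48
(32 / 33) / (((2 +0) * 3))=16 / 99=0.16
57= 57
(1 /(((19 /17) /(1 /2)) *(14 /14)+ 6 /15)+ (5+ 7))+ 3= 3445 /224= 15.38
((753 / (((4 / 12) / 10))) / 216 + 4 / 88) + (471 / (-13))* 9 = -380005 / 1716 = -221.45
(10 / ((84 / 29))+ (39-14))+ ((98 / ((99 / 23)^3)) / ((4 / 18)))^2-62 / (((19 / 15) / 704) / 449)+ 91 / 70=-119589884999006566723 / 7729435794465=-15472007.04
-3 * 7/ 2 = -21/ 2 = -10.50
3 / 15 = 1 / 5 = 0.20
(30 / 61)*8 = 240 / 61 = 3.93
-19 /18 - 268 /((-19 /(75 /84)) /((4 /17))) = 77641 /40698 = 1.91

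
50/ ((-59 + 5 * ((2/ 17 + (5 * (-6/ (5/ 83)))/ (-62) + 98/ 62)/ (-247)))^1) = -6508450/ 7705611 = -0.84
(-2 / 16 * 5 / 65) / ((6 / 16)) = -1 / 39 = -0.03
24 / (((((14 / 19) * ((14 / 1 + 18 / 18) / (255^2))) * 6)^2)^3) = 1284842645656176828020671875 / 60236288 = 21330043538807982789.72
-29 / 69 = -0.42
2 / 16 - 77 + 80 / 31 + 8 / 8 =-18177 / 248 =-73.29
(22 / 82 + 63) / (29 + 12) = 2594 / 1681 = 1.54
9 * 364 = 3276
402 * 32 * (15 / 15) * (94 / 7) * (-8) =-9673728 / 7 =-1381961.14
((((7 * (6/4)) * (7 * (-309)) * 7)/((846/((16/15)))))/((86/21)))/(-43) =1.14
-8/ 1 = -8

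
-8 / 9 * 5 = -40 / 9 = -4.44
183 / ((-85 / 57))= -10431 / 85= -122.72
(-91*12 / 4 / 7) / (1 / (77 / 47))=-3003 / 47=-63.89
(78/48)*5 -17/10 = 257/40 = 6.42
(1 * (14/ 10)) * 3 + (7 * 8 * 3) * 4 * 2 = 6741/ 5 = 1348.20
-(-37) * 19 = 703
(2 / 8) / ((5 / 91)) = 91 / 20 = 4.55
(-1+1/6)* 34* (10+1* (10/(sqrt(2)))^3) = -21250* sqrt(2)/3-850/3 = -10300.68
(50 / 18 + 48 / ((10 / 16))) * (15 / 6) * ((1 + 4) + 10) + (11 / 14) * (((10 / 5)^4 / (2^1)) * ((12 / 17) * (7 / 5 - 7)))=1509253 / 510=2959.32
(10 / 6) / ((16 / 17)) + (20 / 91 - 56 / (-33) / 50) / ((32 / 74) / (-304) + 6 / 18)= 532935803 / 210210000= 2.54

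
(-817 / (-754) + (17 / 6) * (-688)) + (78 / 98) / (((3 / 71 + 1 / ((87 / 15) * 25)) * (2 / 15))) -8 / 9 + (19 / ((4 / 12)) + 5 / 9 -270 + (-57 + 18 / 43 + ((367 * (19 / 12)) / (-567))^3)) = -2710097823104516751059 / 1291883173808939712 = -2097.79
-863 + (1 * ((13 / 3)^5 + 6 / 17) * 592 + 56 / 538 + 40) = 1004488099843 / 1111239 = 903935.25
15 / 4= 3.75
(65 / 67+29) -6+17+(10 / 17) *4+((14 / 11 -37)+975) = 12310943 / 12529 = 982.60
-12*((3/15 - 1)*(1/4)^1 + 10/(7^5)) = 201084/84035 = 2.39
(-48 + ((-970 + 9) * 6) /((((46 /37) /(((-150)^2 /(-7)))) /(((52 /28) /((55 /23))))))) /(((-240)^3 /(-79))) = 41081498551 /620928000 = 66.16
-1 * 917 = -917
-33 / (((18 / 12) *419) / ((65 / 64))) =-715 / 13408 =-0.05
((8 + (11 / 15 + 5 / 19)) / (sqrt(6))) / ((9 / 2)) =2564 * sqrt(6) / 7695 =0.82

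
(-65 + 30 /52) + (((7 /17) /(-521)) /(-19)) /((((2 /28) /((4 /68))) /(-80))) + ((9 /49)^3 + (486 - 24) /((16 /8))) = 1457721639750743 /8750860386814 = 166.58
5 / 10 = 1 / 2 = 0.50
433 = 433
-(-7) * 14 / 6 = 49 / 3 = 16.33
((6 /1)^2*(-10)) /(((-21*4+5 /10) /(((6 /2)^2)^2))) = 58320 /167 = 349.22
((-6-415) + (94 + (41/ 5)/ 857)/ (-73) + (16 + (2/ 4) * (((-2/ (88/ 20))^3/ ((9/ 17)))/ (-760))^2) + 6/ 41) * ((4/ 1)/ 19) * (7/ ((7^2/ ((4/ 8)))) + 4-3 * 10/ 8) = -4933954395884679754789/ 179525826991134138240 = -27.48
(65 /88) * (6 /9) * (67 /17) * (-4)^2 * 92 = 1602640 /561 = 2856.76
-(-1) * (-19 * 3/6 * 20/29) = -190/29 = -6.55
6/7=0.86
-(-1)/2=1/2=0.50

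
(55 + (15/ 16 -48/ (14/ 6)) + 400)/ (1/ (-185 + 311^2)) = 588398987/ 14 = 42028499.07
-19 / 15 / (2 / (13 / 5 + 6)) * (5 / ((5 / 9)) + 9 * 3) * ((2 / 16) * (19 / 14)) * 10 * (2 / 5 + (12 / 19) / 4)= -129903 / 700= -185.58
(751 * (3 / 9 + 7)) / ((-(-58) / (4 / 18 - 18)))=-1321760 / 783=-1688.07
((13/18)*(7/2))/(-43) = -91/1548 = -0.06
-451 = -451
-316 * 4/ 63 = -1264/ 63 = -20.06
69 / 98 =0.70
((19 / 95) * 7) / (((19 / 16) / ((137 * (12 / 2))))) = 969.09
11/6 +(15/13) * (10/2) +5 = 983/78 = 12.60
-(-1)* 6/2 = 3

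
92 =92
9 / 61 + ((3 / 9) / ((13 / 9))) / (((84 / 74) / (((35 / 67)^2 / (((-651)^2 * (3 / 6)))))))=31798027084 / 215519578911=0.15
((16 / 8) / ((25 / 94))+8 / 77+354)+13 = 721151 / 1925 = 374.62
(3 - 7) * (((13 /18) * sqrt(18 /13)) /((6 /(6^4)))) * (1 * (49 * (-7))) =49392 * sqrt(26) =251850.77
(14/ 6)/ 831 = 7/ 2493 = 0.00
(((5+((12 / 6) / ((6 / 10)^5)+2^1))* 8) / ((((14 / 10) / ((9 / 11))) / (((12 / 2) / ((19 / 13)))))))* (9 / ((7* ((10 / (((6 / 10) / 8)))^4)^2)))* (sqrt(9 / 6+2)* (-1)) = -678164643* sqrt(14) / 167788544000000000000000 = -0.00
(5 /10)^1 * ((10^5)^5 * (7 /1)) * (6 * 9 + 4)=2030000000000000000000000000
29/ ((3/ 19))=551/ 3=183.67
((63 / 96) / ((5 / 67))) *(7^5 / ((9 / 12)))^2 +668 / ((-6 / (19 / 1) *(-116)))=640324312919 / 145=4416029744.27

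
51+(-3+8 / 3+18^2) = 1124 / 3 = 374.67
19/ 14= 1.36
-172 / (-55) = 172 / 55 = 3.13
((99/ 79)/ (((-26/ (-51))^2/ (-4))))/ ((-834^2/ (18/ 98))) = 257499/ 50559115516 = 0.00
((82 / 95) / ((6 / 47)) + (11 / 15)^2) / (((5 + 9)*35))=15602 / 1047375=0.01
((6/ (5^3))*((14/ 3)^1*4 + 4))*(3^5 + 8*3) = 36312/ 125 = 290.50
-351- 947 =-1298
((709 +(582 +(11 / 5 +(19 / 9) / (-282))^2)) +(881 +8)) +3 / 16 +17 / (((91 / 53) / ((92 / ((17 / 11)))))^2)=2051224689038408207 / 90680716198800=22620.30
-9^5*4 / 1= -236196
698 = 698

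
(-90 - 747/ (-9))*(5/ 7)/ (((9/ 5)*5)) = -5/ 9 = -0.56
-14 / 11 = -1.27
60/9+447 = 1361/3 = 453.67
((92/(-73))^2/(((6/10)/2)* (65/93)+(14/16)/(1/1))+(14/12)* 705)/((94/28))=16536151023/67374547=245.44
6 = 6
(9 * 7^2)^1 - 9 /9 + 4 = 444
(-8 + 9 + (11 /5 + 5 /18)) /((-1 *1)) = -313 /90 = -3.48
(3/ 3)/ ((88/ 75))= 75/ 88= 0.85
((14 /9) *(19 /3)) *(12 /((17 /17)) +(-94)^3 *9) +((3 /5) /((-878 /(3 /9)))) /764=-2223021350473289 /30185640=-73644996.44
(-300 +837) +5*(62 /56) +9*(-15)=11411 /28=407.54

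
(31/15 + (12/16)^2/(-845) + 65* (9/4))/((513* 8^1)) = 6015697/166458240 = 0.04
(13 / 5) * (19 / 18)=247 / 90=2.74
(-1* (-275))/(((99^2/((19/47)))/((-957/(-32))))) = 13775/40608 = 0.34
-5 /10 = -1 /2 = -0.50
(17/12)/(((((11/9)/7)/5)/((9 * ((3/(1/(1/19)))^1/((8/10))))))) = 240975/3344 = 72.06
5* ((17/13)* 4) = 340/13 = 26.15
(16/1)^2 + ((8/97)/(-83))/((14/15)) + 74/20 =146358529/563570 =259.70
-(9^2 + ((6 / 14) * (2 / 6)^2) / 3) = -5104 / 63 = -81.02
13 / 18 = 0.72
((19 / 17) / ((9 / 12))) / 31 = 76 / 1581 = 0.05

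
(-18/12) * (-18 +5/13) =26.42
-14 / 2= -7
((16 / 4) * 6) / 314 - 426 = -66870 / 157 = -425.92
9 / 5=1.80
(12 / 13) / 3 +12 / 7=184 / 91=2.02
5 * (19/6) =95/6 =15.83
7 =7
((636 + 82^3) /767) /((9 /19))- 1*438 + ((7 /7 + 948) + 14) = 239189 /117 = 2044.35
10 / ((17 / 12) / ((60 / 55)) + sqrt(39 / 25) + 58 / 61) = 43390764000 / 6751264441 - 3857932800 * sqrt(39) / 6751264441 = 2.86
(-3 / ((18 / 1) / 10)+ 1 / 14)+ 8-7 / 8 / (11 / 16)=2371 / 462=5.13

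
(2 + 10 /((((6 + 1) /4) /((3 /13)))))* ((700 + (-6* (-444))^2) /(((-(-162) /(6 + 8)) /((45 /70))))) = 1071736996 /819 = 1308592.18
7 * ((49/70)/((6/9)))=147/20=7.35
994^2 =988036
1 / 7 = 0.14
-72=-72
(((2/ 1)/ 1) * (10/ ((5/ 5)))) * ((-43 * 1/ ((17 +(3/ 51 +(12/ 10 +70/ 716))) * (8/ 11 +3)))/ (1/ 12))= -104679200/ 694007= -150.83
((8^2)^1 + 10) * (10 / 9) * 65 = 48100 / 9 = 5344.44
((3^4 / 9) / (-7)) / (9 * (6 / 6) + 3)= -3 / 28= -0.11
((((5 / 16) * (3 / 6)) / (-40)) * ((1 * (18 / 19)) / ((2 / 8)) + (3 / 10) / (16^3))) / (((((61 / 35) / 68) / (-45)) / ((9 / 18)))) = 15792842835 / 1215299584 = 13.00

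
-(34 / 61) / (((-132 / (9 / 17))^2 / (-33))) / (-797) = -0.00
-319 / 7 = -45.57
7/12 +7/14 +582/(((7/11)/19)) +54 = 1464283/84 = 17431.94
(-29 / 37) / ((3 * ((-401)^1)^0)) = -29 / 111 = -0.26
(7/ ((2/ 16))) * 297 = 16632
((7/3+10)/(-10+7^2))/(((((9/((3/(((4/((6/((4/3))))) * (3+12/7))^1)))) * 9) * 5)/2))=259/231660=0.00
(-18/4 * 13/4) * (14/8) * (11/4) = -9009/128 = -70.38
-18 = -18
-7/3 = -2.33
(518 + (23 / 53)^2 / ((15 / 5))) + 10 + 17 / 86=382841969 / 724722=528.26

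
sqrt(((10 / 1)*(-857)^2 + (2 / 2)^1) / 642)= sqrt(4715163222) / 642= 106.96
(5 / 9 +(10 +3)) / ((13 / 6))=244 / 39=6.26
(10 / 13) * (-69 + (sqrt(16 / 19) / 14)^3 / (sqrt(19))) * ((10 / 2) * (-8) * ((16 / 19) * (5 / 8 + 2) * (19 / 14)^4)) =24349770150 / 1529437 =15920.74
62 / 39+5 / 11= 877 / 429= 2.04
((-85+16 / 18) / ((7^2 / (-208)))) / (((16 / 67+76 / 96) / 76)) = 6414127616 / 243579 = 26332.84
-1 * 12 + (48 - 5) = 31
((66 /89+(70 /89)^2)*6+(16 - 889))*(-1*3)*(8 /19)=164409336 /150499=1092.43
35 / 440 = 7 / 88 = 0.08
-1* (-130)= 130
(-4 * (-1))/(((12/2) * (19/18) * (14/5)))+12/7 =258/133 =1.94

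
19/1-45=-26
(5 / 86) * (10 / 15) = 5 / 129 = 0.04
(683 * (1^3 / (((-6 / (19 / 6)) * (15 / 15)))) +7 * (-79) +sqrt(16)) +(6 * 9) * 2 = -28853 / 36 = -801.47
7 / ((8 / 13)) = 91 / 8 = 11.38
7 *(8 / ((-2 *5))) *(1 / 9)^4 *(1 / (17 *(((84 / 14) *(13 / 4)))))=-56 / 21749715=-0.00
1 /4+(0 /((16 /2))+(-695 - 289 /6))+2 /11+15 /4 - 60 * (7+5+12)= -143813 /66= -2178.98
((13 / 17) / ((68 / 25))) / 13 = 25 / 1156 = 0.02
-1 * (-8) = 8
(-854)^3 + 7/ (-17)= -10588209695/ 17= -622835864.41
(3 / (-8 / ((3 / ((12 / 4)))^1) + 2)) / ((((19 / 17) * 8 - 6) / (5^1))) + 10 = 183 / 20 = 9.15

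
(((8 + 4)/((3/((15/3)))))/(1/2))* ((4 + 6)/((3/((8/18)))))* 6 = 3200/9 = 355.56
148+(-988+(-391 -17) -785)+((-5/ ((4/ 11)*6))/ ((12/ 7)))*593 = -813809/ 288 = -2825.73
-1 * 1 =-1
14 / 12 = 7 / 6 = 1.17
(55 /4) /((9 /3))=55 /12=4.58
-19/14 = -1.36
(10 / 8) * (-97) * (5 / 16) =-2425 / 64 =-37.89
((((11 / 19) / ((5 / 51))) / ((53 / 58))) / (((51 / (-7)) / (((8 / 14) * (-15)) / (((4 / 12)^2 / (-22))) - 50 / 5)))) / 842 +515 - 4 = 215883439 / 423947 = 509.22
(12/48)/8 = 1/32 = 0.03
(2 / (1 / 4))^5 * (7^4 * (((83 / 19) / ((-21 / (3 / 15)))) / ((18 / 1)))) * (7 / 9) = -3265052672 / 23085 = -141436.11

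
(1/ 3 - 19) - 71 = -269/ 3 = -89.67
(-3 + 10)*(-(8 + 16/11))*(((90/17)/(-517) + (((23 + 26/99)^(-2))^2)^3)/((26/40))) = 6820118014962351917232131024931160095917280/6541291563180037549549517198985201917607791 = 1.04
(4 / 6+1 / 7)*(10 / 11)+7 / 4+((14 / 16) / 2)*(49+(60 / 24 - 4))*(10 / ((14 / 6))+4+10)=353417 / 924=382.49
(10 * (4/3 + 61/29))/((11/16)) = 47840/957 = 49.99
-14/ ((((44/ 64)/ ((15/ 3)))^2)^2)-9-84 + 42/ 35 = -2873920219/ 73205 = -39258.52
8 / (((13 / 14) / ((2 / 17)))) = 224 / 221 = 1.01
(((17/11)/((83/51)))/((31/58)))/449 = 50286/12708047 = 0.00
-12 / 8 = -3 / 2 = -1.50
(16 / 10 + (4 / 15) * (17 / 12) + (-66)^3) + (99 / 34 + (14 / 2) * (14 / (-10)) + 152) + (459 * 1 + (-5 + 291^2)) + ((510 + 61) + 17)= -308487643 / 1530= -201625.91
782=782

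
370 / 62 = 185 / 31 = 5.97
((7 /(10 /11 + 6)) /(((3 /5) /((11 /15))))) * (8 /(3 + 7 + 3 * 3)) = 1694 /3249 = 0.52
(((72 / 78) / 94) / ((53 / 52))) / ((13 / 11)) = 264 / 32383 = 0.01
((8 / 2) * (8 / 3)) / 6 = 16 / 9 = 1.78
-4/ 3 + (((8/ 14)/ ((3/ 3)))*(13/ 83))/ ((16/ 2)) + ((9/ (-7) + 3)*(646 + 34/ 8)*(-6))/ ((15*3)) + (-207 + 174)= -3188831/ 17430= -182.95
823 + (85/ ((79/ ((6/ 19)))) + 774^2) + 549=901272958/ 1501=600448.34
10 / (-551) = -10 / 551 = -0.02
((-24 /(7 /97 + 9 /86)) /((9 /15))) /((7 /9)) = -600624 /2065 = -290.86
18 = 18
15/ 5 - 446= -443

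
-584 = -584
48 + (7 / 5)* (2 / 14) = 241 / 5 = 48.20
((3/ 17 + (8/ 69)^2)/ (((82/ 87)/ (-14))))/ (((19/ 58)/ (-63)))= 542.50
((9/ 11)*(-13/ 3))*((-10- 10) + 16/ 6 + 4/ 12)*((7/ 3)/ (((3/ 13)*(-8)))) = -20111/ 264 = -76.18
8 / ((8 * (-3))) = -1 / 3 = -0.33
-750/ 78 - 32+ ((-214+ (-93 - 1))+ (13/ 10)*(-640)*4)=-47809/ 13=-3677.62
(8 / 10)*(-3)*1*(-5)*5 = 60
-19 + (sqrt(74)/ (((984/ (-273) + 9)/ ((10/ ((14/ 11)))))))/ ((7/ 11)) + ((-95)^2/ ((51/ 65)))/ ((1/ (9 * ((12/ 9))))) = 7865 * sqrt(74)/ 3437 + 2346177/ 17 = 138030.10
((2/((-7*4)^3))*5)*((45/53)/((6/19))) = -1425/1163456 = -0.00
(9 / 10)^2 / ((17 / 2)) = 81 / 850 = 0.10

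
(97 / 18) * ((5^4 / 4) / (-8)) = -60625 / 576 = -105.25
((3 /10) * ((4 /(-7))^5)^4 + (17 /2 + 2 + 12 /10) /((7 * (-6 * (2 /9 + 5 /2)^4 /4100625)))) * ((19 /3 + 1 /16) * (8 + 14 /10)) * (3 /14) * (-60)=89809158698969732742346983 /5585458640832840070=16079101.91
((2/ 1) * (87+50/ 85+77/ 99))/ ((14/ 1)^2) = 6760/ 7497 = 0.90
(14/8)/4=7/16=0.44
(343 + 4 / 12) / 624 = 515 / 936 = 0.55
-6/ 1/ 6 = -1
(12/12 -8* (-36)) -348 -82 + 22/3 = -401/3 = -133.67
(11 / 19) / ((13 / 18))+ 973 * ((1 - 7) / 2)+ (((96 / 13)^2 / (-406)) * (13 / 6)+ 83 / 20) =-2922557837 / 1002820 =-2914.34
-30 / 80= -3 / 8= -0.38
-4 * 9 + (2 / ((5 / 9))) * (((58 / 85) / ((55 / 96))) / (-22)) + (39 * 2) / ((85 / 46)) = 6.02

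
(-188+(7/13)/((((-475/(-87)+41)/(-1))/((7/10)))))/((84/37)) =-3655257491/44138640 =-82.81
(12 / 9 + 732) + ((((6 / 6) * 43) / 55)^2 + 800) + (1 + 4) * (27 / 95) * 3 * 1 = 265225468 / 172425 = 1538.21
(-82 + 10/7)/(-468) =47/273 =0.17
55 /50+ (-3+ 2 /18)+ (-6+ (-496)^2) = 22140739 /90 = 246008.21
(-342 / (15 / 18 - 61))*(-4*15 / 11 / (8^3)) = -405 / 6688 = -0.06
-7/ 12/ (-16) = 7/ 192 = 0.04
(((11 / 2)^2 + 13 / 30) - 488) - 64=-31279 / 60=-521.32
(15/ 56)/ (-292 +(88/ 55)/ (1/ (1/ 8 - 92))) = -15/ 24584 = -0.00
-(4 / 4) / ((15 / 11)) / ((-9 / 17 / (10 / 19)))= 374 / 513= 0.73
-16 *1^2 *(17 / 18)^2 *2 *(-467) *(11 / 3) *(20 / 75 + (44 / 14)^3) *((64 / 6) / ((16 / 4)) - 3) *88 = -168365863111424 / 3750705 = -44889124.34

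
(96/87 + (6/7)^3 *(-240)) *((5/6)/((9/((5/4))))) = -4663700/268569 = -17.36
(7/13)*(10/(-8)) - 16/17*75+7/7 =-62111/884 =-70.26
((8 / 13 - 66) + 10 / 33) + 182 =50158 / 429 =116.92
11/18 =0.61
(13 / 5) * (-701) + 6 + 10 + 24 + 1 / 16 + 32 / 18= -1282147 / 720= -1780.76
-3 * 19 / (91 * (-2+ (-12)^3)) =57 / 157430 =0.00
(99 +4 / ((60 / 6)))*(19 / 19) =497 / 5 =99.40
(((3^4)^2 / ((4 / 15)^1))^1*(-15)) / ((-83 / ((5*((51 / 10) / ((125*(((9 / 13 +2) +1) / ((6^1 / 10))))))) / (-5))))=-39149487 / 1328000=-29.48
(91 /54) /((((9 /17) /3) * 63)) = 221 /1458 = 0.15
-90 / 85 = -18 / 17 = -1.06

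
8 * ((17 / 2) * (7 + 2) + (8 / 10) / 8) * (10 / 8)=766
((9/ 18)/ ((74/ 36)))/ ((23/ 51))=0.54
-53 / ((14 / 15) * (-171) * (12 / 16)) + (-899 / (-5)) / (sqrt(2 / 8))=2154856 / 5985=360.04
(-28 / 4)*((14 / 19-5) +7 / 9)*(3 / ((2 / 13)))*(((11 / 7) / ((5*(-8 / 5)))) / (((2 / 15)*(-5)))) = 21307 / 152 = 140.18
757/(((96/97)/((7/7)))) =73429/96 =764.89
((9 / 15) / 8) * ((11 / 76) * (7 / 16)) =231 / 48640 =0.00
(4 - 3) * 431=431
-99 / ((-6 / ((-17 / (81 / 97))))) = -18139 / 54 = -335.91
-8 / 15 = -0.53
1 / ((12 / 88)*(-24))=-11 / 36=-0.31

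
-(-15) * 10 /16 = 75 /8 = 9.38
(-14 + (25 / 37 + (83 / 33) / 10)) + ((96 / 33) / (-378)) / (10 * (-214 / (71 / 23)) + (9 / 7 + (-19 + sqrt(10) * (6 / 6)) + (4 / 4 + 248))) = -75720924781742941 / 5792253239718990 + 564592 * sqrt(10) / 15654738485727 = -13.07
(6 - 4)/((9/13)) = 26/9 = 2.89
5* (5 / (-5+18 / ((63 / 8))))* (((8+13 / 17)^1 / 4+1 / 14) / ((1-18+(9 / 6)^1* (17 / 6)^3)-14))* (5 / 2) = -2423250 / 145027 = -16.71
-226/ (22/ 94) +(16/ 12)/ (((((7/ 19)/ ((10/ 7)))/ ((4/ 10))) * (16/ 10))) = -1559344/ 1617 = -964.34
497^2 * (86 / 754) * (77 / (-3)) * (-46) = 37620952754 / 1131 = 33263441.87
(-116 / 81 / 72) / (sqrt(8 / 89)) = -29 * sqrt(178) / 5832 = -0.07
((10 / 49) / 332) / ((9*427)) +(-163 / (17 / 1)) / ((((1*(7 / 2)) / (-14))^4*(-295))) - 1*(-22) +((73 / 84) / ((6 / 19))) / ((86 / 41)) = 1705843729088059 / 53926710883920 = 31.63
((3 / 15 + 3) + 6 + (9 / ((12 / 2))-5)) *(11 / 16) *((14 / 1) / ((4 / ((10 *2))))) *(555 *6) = 913460.62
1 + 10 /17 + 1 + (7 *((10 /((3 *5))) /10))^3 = 2.69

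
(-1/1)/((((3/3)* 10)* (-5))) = 1/50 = 0.02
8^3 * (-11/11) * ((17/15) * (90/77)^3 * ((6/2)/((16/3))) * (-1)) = 237945600/456533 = 521.20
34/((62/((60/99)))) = 340/1023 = 0.33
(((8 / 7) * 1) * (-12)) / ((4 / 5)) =-120 / 7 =-17.14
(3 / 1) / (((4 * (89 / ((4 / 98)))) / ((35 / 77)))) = 15 / 95942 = 0.00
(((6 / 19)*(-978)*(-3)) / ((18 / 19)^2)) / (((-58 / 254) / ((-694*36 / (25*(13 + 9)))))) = 1637780316 / 7975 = 205364.30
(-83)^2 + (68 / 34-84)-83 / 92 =626161 / 92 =6806.10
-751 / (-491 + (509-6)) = -751 / 12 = -62.58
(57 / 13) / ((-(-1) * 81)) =19 / 351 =0.05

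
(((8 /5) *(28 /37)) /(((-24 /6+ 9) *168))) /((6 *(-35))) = -2 /291375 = -0.00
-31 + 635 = 604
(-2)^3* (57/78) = -76/13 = -5.85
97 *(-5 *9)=-4365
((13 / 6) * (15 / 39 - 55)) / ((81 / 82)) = -29110 / 243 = -119.79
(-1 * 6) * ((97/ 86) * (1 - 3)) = 582/ 43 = 13.53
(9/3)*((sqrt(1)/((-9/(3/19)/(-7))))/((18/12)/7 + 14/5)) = 490/4009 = 0.12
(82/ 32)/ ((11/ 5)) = 205/ 176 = 1.16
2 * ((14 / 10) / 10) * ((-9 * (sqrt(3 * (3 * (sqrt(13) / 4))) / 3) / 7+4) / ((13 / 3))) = 84 / 325 - 27 * 13^(1 / 4) / 650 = 0.18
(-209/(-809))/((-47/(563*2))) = -235334/38023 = -6.19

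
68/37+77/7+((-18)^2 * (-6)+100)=-67753/37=-1831.16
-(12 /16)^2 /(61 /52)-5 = -1337 /244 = -5.48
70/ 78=0.90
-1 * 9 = -9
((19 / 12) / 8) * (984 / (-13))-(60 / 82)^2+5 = -919239 / 87412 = -10.52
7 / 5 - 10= -43 / 5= -8.60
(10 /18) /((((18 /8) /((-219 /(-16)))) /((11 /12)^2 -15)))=-744235 /15552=-47.85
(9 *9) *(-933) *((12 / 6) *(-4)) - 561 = 604023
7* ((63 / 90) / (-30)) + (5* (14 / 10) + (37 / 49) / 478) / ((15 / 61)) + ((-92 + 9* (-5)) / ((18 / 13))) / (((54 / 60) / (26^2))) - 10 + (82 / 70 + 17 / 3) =-7047378855323 / 94859100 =-74293.12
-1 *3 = -3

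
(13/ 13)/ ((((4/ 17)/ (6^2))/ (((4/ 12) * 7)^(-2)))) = 1377/ 49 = 28.10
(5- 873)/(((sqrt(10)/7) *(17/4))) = -12152 *sqrt(10)/85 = -452.09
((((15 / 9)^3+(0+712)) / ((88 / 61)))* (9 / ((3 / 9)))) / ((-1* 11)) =-107299 / 88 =-1219.31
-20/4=-5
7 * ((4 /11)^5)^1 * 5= 35840 /161051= 0.22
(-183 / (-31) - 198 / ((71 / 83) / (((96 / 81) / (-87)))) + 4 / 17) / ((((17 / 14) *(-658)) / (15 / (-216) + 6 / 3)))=-12613061411 / 561809070936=-0.02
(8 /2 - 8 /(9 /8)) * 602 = -1872.89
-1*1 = -1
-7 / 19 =-0.37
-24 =-24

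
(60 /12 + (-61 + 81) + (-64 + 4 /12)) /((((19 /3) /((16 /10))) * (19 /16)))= -14848 /1805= -8.23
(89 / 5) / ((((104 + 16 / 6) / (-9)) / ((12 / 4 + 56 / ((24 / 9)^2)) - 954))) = 3626127 / 2560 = 1416.46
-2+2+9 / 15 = 3 / 5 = 0.60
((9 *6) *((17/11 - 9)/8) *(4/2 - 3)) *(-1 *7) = -352.23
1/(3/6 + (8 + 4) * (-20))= -2/479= -0.00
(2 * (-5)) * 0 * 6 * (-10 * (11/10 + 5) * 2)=0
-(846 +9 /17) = -846.53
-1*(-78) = 78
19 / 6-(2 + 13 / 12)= 1 / 12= 0.08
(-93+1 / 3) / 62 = -139 / 93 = -1.49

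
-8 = -8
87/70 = 1.24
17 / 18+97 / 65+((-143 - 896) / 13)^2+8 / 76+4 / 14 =12927586669 / 2022930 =6390.53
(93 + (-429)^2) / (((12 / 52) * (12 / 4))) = 797914 / 3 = 265971.33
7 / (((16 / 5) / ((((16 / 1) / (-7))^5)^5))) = -396140812571321687967719751680 / 191581231380566414401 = -2067743325.99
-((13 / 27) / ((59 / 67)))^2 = -758641 / 2537649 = -0.30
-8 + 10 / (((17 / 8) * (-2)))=-176 / 17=-10.35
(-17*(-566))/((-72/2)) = -4811/18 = -267.28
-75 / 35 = -2.14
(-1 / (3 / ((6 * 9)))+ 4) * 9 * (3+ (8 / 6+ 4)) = -1050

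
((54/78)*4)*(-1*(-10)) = 360/13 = 27.69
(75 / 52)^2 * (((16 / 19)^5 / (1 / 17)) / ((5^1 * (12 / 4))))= 417792000 / 418460731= 1.00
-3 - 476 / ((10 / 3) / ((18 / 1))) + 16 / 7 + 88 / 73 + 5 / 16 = -105045097 / 40880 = -2569.60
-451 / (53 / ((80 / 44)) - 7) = -9020 / 443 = -20.36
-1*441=-441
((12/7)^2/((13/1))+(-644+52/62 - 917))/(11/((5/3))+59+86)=-154020205/14968226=-10.29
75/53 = 1.42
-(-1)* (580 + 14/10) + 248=4147/5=829.40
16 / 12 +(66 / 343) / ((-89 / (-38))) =129632 / 91581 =1.42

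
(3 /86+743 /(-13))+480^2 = 257523341 /1118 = 230342.88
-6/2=-3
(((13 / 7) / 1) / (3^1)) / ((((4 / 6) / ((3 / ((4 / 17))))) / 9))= 5967 / 56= 106.55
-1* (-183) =183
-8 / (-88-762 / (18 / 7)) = 0.02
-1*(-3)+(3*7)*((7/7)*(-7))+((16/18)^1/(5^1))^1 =-6472/45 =-143.82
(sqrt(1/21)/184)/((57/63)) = sqrt(21)/3496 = 0.00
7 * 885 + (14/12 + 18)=37285/6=6214.17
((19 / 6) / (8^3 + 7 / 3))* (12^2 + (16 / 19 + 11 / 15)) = 41489 / 46290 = 0.90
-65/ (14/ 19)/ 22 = -1235/ 308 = -4.01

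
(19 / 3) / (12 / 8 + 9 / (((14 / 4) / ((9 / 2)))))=266 / 549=0.48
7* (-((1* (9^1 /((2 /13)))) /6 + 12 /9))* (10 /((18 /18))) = -4655 /6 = -775.83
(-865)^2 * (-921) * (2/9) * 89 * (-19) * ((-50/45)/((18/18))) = -7768625636500/27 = -287726875425.93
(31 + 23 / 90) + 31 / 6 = 1639 / 45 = 36.42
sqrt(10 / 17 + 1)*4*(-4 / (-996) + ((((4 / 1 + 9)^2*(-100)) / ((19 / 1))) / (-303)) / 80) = 77811*sqrt(51) / 2707709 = 0.21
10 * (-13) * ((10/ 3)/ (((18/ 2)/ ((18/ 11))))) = -2600/ 33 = -78.79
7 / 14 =1 / 2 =0.50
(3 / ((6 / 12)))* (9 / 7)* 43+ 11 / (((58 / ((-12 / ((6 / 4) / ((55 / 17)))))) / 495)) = -2098.10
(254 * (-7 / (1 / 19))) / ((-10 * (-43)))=-16891 / 215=-78.56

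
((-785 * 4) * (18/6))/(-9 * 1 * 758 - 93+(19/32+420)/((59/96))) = 46315/30634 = 1.51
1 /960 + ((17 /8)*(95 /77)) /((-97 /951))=-184296331 /7170240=-25.70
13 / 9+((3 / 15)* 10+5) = 76 / 9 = 8.44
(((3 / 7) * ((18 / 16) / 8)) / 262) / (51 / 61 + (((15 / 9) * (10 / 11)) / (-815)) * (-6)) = 2953071 / 10876412288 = 0.00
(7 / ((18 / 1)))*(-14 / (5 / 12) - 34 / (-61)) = -35273 / 2745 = -12.85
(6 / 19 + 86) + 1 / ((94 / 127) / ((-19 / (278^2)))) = 11914055593 / 138029224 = 86.32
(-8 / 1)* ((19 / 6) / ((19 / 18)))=-24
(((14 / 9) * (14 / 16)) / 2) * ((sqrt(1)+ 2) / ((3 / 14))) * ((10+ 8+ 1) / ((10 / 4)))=6517 / 90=72.41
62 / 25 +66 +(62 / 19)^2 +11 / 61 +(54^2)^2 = 4681188565727 / 550525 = 8503135.31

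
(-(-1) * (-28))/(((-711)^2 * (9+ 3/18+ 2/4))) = -28/4886703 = -0.00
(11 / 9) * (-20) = -220 / 9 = -24.44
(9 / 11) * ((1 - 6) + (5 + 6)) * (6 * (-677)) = -219348 / 11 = -19940.73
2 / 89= 0.02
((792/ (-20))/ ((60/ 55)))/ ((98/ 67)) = -24321/ 980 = -24.82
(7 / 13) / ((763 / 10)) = 10 / 1417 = 0.01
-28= -28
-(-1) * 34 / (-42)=-17 / 21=-0.81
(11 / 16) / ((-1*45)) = -11 / 720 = -0.02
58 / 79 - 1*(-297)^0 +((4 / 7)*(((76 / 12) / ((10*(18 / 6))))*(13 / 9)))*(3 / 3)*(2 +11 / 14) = 114754 / 522585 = 0.22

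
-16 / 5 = -3.20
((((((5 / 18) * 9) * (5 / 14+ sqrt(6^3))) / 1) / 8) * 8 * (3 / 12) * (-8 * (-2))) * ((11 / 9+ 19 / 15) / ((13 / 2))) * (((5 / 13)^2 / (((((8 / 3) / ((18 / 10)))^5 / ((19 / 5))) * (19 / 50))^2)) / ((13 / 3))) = 3.86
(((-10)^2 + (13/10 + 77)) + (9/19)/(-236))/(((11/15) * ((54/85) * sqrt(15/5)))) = 339782485 * sqrt(3)/2663496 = 220.96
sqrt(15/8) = sqrt(30)/4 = 1.37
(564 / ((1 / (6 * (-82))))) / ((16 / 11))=-190773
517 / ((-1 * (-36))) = 14.36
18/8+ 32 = 137/4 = 34.25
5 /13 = 0.38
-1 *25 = -25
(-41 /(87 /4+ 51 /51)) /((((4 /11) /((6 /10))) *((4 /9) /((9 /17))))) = -109593 /30940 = -3.54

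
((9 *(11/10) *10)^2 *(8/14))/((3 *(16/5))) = 16335/28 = 583.39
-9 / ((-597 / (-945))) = -2835 / 199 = -14.25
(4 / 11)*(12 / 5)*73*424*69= 102513024 / 55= 1863873.16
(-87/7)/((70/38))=-1653/245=-6.75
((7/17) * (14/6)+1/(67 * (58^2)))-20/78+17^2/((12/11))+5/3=9985350643/37358061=267.29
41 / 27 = 1.52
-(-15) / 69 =5 / 23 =0.22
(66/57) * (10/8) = 55/38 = 1.45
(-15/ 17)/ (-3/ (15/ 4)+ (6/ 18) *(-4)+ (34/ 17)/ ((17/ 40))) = -225/ 656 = -0.34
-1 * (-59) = 59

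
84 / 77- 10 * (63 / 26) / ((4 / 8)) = -6774 / 143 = -47.37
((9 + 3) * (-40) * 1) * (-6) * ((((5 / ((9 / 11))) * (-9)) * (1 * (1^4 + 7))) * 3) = -3801600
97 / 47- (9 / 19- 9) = 9457 / 893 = 10.59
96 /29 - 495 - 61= -16028 /29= -552.69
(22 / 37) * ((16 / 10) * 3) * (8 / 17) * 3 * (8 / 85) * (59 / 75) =0.30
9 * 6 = 54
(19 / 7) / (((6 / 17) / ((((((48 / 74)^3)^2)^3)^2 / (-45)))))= -0.00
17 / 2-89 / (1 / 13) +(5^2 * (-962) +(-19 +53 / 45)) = -2269469 / 90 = -25216.32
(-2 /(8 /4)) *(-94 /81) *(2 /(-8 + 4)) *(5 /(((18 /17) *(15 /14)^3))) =-1096228 /492075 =-2.23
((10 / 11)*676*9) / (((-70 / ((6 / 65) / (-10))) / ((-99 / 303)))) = -4212 / 17675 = -0.24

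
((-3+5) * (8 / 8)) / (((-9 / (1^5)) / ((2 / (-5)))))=4 / 45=0.09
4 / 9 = 0.44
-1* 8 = -8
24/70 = 12/35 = 0.34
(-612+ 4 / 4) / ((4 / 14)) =-2138.50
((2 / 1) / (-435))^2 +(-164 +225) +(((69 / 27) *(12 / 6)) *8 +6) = 6805093 / 63075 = 107.89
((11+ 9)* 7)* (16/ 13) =2240/ 13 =172.31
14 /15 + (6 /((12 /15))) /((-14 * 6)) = 709 /840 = 0.84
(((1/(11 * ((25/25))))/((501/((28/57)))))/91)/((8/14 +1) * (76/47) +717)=1316/966718617579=0.00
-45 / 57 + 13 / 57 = -32 / 57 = -0.56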